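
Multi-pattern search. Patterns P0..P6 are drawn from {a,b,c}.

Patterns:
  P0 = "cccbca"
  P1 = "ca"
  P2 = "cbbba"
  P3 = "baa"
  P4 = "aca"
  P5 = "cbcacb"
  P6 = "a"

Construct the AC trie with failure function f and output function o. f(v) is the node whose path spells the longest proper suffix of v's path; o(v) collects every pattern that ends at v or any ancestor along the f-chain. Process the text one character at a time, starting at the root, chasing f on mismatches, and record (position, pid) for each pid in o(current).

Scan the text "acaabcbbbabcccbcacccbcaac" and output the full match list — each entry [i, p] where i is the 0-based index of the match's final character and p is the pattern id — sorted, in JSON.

Construct AC machine:
Trie (insert patterns):
  0='ε' goto a→15 b→12 c→1
  1='c' goto a→7 b→8 c→2
  2='cc' goto c→3
  3='ccc' goto b→4
  4='cccb' goto c→5
  5='cccbc' goto a→6
  6='cccbca' goto ·  ←P0
  7='ca' goto ·  ←P1
  8='cb' goto b→9 c→18
  9='cbb' goto b→10
  10='cbbb' goto a→11
  11='cbbba' goto ·  ←P2
  12='b' goto a→13
  13='ba' goto a→14
  14='baa' goto ·  ←P3
  15='a' goto c→16  ←P6
  16='ac' goto a→17
  17='aca' goto ·  ←P4
  18='cbc' goto a→19
  19='cbca' goto c→20
  20='cbcac' goto b→21
  21='cbcacb' goto ·  ←P5

Failure links (BFS by depth):
  n1('c'): parent n0 fail=0; on 'c' 0 → fail=0;  out ∅∪∅=∅
  n12('b'): parent n0 fail=0; on 'b' 0 → fail=0;  out ∅∪∅=∅
  n15('a'): parent n0 fail=0; on 'a' 0 → fail=0;  out {6}∪∅={6}
  n2('cc'): parent n1 fail=0; on 'c' 0 → fail=1;  out ∅∪∅=∅
  n7('ca'): parent n1 fail=0; on 'a' 0 → fail=15;  out {1}∪{6}={1,6}
  n8('cb'): parent n1 fail=0; on 'b' 0 → fail=12;  out ∅∪∅=∅
  n13('ba'): parent n12 fail=0; on 'a' 0 → fail=15;  out ∅∪{6}={6}
  n16('ac'): parent n15 fail=0; on 'c' 0 → fail=1;  out ∅∪∅=∅
  n3('ccc'): parent n2 fail=1; on 'c' 1 → fail=2;  out ∅∪∅=∅
  n9('cbb'): parent n8 fail=12; on 'b' 12→0 → fail=12;  out ∅∪∅=∅
  n14('baa'): parent n13 fail=15; on 'a' 15→0 → fail=15;  out {3}∪{6}={3,6}
  n17('aca'): parent n16 fail=1; on 'a' 1 → fail=7;  out {4}∪{1,6}={1,4,6}
  n18('cbc'): parent n8 fail=12; on 'c' 12→0 → fail=1;  out ∅∪∅=∅
  n4('cccb'): parent n3 fail=2; on 'b' 2→1 → fail=8;  out ∅∪∅=∅
  n10('cbbb'): parent n9 fail=12; on 'b' 12→0 → fail=12;  out ∅∪∅=∅
  n19('cbca'): parent n18 fail=1; on 'a' 1 → fail=7;  out ∅∪{1,6}={1,6}
  n5('cccbc'): parent n4 fail=8; on 'c' 8 → fail=18;  out ∅∪∅=∅
  n11('cbbba'): parent n10 fail=12; on 'a' 12 → fail=13;  out {2}∪{6}={2,6}
  n20('cbcac'): parent n19 fail=7; on 'c' 7→15 → fail=16;  out ∅∪∅=∅
  n6('cccbca'): parent n5 fail=18; on 'a' 18 → fail=19;  out {0}∪{1,6}={0,1,6}
  n21('cbcacb'): parent n20 fail=16; on 'b' 16→1 → fail=8;  out {5}∪∅={5}

Text stream:
i=0 'a': node 0→15  ** P6@[0:0]
i=1 'c': node 15→16
i=2 'a': node 16→17  ** P1@[1:2],P4@[0:2],P6@[2:2]
i=3 'a': node 17→15 ·f  ** P6@[3:3]
i=4 'b': node 15→12 ·f
i=5 'c': node 12→1 ·f
i=6 'b': node 1→8
i=7 'b': node 8→9
i=8 'b': node 9→10
i=9 'a': node 10→11  ** P2@[5:9],P6@[9:9]
i=10 'b': node 11→12 ·f
i=11 'c': node 12→1 ·f
i=12 'c': node 1→2
i=13 'c': node 2→3
i=14 'b': node 3→4
i=15 'c': node 4→5
i=16 'a': node 5→6  ** P0@[11:16],P1@[15:16],P6@[16:16]
i=17 'c': node 6→20 ·f
i=18 'c': node 20→2 ·f
i=19 'c': node 2→3
i=20 'b': node 3→4
i=21 'c': node 4→5
i=22 'a': node 5→6  ** P0@[17:22],P1@[21:22],P6@[22:22]
i=23 'a': node 6→15 ·f  ** P6@[23:23]
i=24 'c': node 15→16

Matches: [[0,6],[2,1],[2,4],[2,6],[3,6],[9,2],[9,6],[16,0],[16,1],[16,6],[22,0],[22,1],[22,6],[23,6]]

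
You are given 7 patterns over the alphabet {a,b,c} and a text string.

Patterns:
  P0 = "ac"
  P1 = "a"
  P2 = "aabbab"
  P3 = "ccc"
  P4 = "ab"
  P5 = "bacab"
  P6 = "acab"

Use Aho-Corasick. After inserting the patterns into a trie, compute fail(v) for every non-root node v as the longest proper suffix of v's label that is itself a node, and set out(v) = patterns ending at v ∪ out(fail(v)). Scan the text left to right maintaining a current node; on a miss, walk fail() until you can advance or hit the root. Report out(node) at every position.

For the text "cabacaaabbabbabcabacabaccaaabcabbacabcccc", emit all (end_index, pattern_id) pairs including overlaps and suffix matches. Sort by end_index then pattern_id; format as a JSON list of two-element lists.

Build automaton:
Trie (insert patterns):
  0='ε' goto a→1 b→12 c→8
  1='a' goto a→3 b→11 c→2  ←P1
  2='ac' goto a→17  ←P0
  3='aa' goto b→4
  4='aab' goto b→5
  5='aabb' goto a→6
  6='aabba' goto b→7
  7='aabbab' goto ·  ←P2
  8='c' goto c→9
  9='cc' goto c→10
  10='ccc' goto ·  ←P3
  11='ab' goto ·  ←P4
  12='b' goto a→13
  13='ba' goto c→14
  14='bac' goto a→15
  15='baca' goto b→16
  16='bacab' goto ·  ←P5
  17='aca' goto b→18
  18='acab' goto ·  ←P6

BFS fail/out derivation:
  n1('a'): parent n0 fail=0; on 'a' 0 → fail=0;  out {1}∪∅={1}
  n8('c'): parent n0 fail=0; on 'c' 0 → fail=0;  out ∅∪∅=∅
  n12('b'): parent n0 fail=0; on 'b' 0 → fail=0;  out ∅∪∅=∅
  n2('ac'): parent n1 fail=0; on 'c' 0 → fail=8;  out {0}∪∅={0}
  n3('aa'): parent n1 fail=0; on 'a' 0 → fail=1;  out ∅∪{1}={1}
  n9('cc'): parent n8 fail=0; on 'c' 0 → fail=8;  out ∅∪∅=∅
  n11('ab'): parent n1 fail=0; on 'b' 0 → fail=12;  out {4}∪∅={4}
  n13('ba'): parent n12 fail=0; on 'a' 0 → fail=1;  out ∅∪{1}={1}
  n4('aab'): parent n3 fail=1; on 'b' 1 → fail=11;  out ∅∪{4}={4}
  n10('ccc'): parent n9 fail=8; on 'c' 8 → fail=9;  out {3}∪∅={3}
  n14('bac'): parent n13 fail=1; on 'c' 1 → fail=2;  out ∅∪{0}={0}
  n17('aca'): parent n2 fail=8; on 'a' 8→0 → fail=1;  out ∅∪{1}={1}
  n5('aabb'): parent n4 fail=11; on 'b' 11→12→0 → fail=12;  out ∅∪∅=∅
  n15('baca'): parent n14 fail=2; on 'a' 2 → fail=17;  out ∅∪{1}={1}
  n18('acab'): parent n17 fail=1; on 'b' 1 → fail=11;  out {6}∪{4}={4,6}
  n6('aabba'): parent n5 fail=12; on 'a' 12 → fail=13;  out ∅∪{1}={1}
  n16('bacab'): parent n15 fail=17; on 'b' 17 → fail=18;  out {5}∪{4,6}={4,5,6}
  n7('aabbab'): parent n6 fail=13; on 'b' 13→1 → fail=11;  out {2}∪{4}={2,4}

Run:
pos 0 'c': at 8
pos 1 'a': at 1 (fail-walked)  emit P1@[1:1]
pos 2 'b': at 11  emit P4@[1:2]
pos 3 'a': at 13 (fail-walked)  emit P1@[3:3]
pos 4 'c': at 14  emit P0@[3:4]
pos 5 'a': at 15  emit P1@[5:5]
pos 6 'a': at 3 (fail-walked)  emit P1@[6:6]
pos 7 'a': at 3 (fail-walked)  emit P1@[7:7]
pos 8 'b': at 4  emit P4@[7:8]
pos 9 'b': at 5
pos 10 'a': at 6  emit P1@[10:10]
pos 11 'b': at 7  emit P2@[6:11],P4@[10:11]
pos 12 'b': at 12 (fail-walked)
pos 13 'a': at 13  emit P1@[13:13]
pos 14 'b': at 11 (fail-walked)  emit P4@[13:14]
pos 15 'c': at 8 (fail-walked)
pos 16 'a': at 1 (fail-walked)  emit P1@[16:16]
pos 17 'b': at 11  emit P4@[16:17]
pos 18 'a': at 13 (fail-walked)  emit P1@[18:18]
pos 19 'c': at 14  emit P0@[18:19]
pos 20 'a': at 15  emit P1@[20:20]
pos 21 'b': at 16  emit P4@[20:21],P5@[17:21],P6@[18:21]
pos 22 'a': at 13 (fail-walked)  emit P1@[22:22]
pos 23 'c': at 14  emit P0@[22:23]
pos 24 'c': at 9 (fail-walked)
pos 25 'a': at 1 (fail-walked)  emit P1@[25:25]
pos 26 'a': at 3  emit P1@[26:26]
pos 27 'a': at 3 (fail-walked)  emit P1@[27:27]
pos 28 'b': at 4  emit P4@[27:28]
pos 29 'c': at 8 (fail-walked)
pos 30 'a': at 1 (fail-walked)  emit P1@[30:30]
pos 31 'b': at 11  emit P4@[30:31]
pos 32 'b': at 12 (fail-walked)
pos 33 'a': at 13  emit P1@[33:33]
pos 34 'c': at 14  emit P0@[33:34]
pos 35 'a': at 15  emit P1@[35:35]
pos 36 'b': at 16  emit P4@[35:36],P5@[32:36],P6@[33:36]
pos 37 'c': at 8 (fail-walked)
pos 38 'c': at 9
pos 39 'c': at 10  emit P3@[37:39]
pos 40 'c': at 10 (fail-walked)  emit P3@[38:40]

All matches (sorted): [[1,1],[2,4],[3,1],[4,0],[5,1],[6,1],[7,1],[8,4],[10,1],[11,2],[11,4],[13,1],[14,4],[16,1],[17,4],[18,1],[19,0],[20,1],[21,4],[21,5],[21,6],[22,1],[23,0],[25,1],[26,1],[27,1],[28,4],[30,1],[31,4],[33,1],[34,0],[35,1],[36,4],[36,5],[36,6],[39,3],[40,3]]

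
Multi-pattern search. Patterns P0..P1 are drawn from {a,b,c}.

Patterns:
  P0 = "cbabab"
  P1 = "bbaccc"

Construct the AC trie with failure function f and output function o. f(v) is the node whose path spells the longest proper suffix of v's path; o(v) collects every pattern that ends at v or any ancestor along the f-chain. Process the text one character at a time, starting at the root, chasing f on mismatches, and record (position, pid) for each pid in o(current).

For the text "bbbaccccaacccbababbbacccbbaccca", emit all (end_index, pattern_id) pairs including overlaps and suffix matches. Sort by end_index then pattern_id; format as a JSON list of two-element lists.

Build:
Trie nodes:
  n0 'ε': b→7 c→1
  n1 'c': b→2
  n2 'cb': a→3
  n3 'cba': b→4
  n4 'cbab': a→5
  n5 'cbaba': b→6
  n6 'cbabab': ·  [P0 ends]
  n7 'b': b→8
  n8 'bb': a→9
  n9 'bba': c→10
  n10 'bbac': c→11
  n11 'bbacc': c→12
  n12 'bbaccc': ·  [P1 ends]

Failure links (BFS by depth):
  fail(1) 'c': from fail(0)=0 chase 'c': 0 ⇒ 0;  out=∅∪out(0)=∅
  fail(7) 'b': from fail(0)=0 chase 'b': 0 ⇒ 0;  out=∅∪out(0)=∅
  fail(2) 'cb': from fail(1)=0 chase 'b': 0 ⇒ 7;  out=∅∪out(7)=∅
  fail(8) 'bb': from fail(7)=0 chase 'b': 0 ⇒ 7;  out=∅∪out(7)=∅
  fail(3) 'cba': from fail(2)=7 chase 'a': 7→0 ⇒ 0;  out=∅∪out(0)=∅
  fail(9) 'bba': from fail(8)=7 chase 'a': 7→0 ⇒ 0;  out=∅∪out(0)=∅
  fail(4) 'cbab': from fail(3)=0 chase 'b': 0 ⇒ 7;  out=∅∪out(7)=∅
  fail(10) 'bbac': from fail(9)=0 chase 'c': 0 ⇒ 1;  out=∅∪out(1)=∅
  fail(5) 'cbaba': from fail(4)=7 chase 'a': 7→0 ⇒ 0;  out=∅∪out(0)=∅
  fail(11) 'bbacc': from fail(10)=1 chase 'c': 1→0 ⇒ 1;  out=∅∪out(1)=∅
  fail(6) 'cbabab': from fail(5)=0 chase 'b': 0 ⇒ 7;  out={0}∪out(7)={0}
  fail(12) 'bbaccc': from fail(11)=1 chase 'c': 1→0 ⇒ 1;  out={1}∪out(1)={1}

Text stream:
pos 0 'b': at 7
pos 1 'b': at 8
pos 2 'b': at 8 (via fail)
pos 3 'a': at 9
pos 4 'c': at 10
pos 5 'c': at 11
pos 6 'c': at 12  → match P1@[1:6]
pos 7 'c': at 1 (via fail)
pos 8 'a': at 0 (via fail)
pos 9 'a': at 0
pos 10 'c': at 1
pos 11 'c': at 1 (via fail)
pos 12 'c': at 1 (via fail)
pos 13 'b': at 2
pos 14 'a': at 3
pos 15 'b': at 4
pos 16 'a': at 5
pos 17 'b': at 6  → match P0@[12:17]
pos 18 'b': at 8 (via fail)
pos 19 'b': at 8 (via fail)
pos 20 'a': at 9
pos 21 'c': at 10
pos 22 'c': at 11
pos 23 'c': at 12  → match P1@[18:23]
pos 24 'b': at 2 (via fail)
pos 25 'b': at 8 (via fail)
pos 26 'a': at 9
pos 27 'c': at 10
pos 28 'c': at 11
pos 29 'c': at 12  → match P1@[24:29]
pos 30 'a': at 0 (via fail)

All matches (sorted): [[6,1],[17,0],[23,1],[29,1]]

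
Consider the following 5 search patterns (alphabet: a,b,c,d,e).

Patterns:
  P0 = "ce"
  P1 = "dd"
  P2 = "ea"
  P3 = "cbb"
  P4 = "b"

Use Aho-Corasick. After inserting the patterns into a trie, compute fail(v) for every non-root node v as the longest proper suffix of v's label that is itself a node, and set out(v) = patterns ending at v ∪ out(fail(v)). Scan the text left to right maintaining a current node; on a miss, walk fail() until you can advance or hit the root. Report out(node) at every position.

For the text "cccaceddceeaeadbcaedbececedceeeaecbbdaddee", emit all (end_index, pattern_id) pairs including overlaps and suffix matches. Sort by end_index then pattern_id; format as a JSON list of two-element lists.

Construct AC machine:
Trie (insert patterns):
  n0 'ε': b→9 c→1 d→3 e→5
  n1 'c': b→7 e→2
  n2 'ce': ·  ←P0
  n3 'd': d→4
  n4 'dd': ·  ←P1
  n5 'e': a→6
  n6 'ea': ·  ←P2
  n7 'cb': b→8
  n8 'cbb': ·  ←P3
  n9 'b': ·  ←P4

BFS fail/out derivation:
  fail(1) 'c': from fail(0)=0 chase 'c': 0 ⇒ 0;  out=∅∪out(0)=∅
  fail(3) 'd': from fail(0)=0 chase 'd': 0 ⇒ 0;  out=∅∪out(0)=∅
  fail(5) 'e': from fail(0)=0 chase 'e': 0 ⇒ 0;  out=∅∪out(0)=∅
  fail(9) 'b': from fail(0)=0 chase 'b': 0 ⇒ 0;  out={4}∪out(0)={4}
  fail(2) 'ce': from fail(1)=0 chase 'e': 0 ⇒ 5;  out={0}∪out(5)={0}
  fail(4) 'dd': from fail(3)=0 chase 'd': 0 ⇒ 3;  out={1}∪out(3)={1}
  fail(6) 'ea': from fail(5)=0 chase 'a': 0 ⇒ 0;  out={2}∪out(0)={2}
  fail(7) 'cb': from fail(1)=0 chase 'b': 0 ⇒ 9;  out=∅∪out(9)={4}
  fail(8) 'cbb': from fail(7)=9 chase 'b': 9→0 ⇒ 9;  out={3}∪out(9)={3,4}

Run:
[0] read 'c'  n0⇒n1
[1] read 'c'  n1⇒n1 (fail-walked)
[2] read 'c'  n1⇒n1 (fail-walked)
[3] read 'a'  n1⇒n0 (fail-walked)
[4] read 'c'  n0⇒n1
[5] read 'e'  n1⇒n2  ** P0@[4:5]
[6] read 'd'  n2⇒n3 (fail-walked)
[7] read 'd'  n3⇒n4  ** P1@[6:7]
[8] read 'c'  n4⇒n1 (fail-walked)
[9] read 'e'  n1⇒n2  ** P0@[8:9]
[10] read 'e'  n2⇒n5 (fail-walked)
[11] read 'a'  n5⇒n6  ** P2@[10:11]
[12] read 'e'  n6⇒n5 (fail-walked)
[13] read 'a'  n5⇒n6  ** P2@[12:13]
[14] read 'd'  n6⇒n3 (fail-walked)
[15] read 'b'  n3⇒n9 (fail-walked)  ** P4@[15:15]
[16] read 'c'  n9⇒n1 (fail-walked)
[17] read 'a'  n1⇒n0 (fail-walked)
[18] read 'e'  n0⇒n5
[19] read 'd'  n5⇒n3 (fail-walked)
[20] read 'b'  n3⇒n9 (fail-walked)  ** P4@[20:20]
[21] read 'e'  n9⇒n5 (fail-walked)
[22] read 'c'  n5⇒n1 (fail-walked)
[23] read 'e'  n1⇒n2  ** P0@[22:23]
[24] read 'c'  n2⇒n1 (fail-walked)
[25] read 'e'  n1⇒n2  ** P0@[24:25]
[26] read 'd'  n2⇒n3 (fail-walked)
[27] read 'c'  n3⇒n1 (fail-walked)
[28] read 'e'  n1⇒n2  ** P0@[27:28]
[29] read 'e'  n2⇒n5 (fail-walked)
[30] read 'e'  n5⇒n5 (fail-walked)
[31] read 'a'  n5⇒n6  ** P2@[30:31]
[32] read 'e'  n6⇒n5 (fail-walked)
[33] read 'c'  n5⇒n1 (fail-walked)
[34] read 'b'  n1⇒n7  ** P4@[34:34]
[35] read 'b'  n7⇒n8  ** P3@[33:35],P4@[35:35]
[36] read 'd'  n8⇒n3 (fail-walked)
[37] read 'a'  n3⇒n0 (fail-walked)
[38] read 'd'  n0⇒n3
[39] read 'd'  n3⇒n4  ** P1@[38:39]
[40] read 'e'  n4⇒n5 (fail-walked)
[41] read 'e'  n5⇒n5 (fail-walked)

Matches: [[5,0],[7,1],[9,0],[11,2],[13,2],[15,4],[20,4],[23,0],[25,0],[28,0],[31,2],[34,4],[35,3],[35,4],[39,1]]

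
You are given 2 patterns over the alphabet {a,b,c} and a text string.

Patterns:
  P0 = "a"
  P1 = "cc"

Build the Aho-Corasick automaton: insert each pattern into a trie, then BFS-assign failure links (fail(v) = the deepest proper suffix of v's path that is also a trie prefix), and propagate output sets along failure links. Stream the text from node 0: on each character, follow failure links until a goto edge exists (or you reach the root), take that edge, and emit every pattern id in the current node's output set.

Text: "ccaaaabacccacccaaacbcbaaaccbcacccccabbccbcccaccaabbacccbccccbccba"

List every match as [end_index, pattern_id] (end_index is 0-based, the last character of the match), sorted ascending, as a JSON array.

Build automaton:
Trie nodes:
  n0 'ε': a→1 c→2
  n1 'a': ·  [P0 ends]
  n2 'c': c→3
  n3 'cc': ·  [P1 ends]

BFS fail/out derivation:
  n1('a'): parent n0 fail=0; on 'a' 0 → fail=0;  out {0}∪∅={0}
  n2('c'): parent n0 fail=0; on 'c' 0 → fail=0;  out ∅∪∅=∅
  n3('cc'): parent n2 fail=0; on 'c' 0 → fail=2;  out {1}∪∅={1}

Text stream:
[0] read 'c'  n0⇒n2
[1] read 'c'  n2⇒n3  emit P1@[0:1]
[2] read 'a'  n3⇒n1 ·f  emit P0@[2:2]
[3] read 'a'  n1⇒n1 ·f  emit P0@[3:3]
[4] read 'a'  n1⇒n1 ·f  emit P0@[4:4]
[5] read 'a'  n1⇒n1 ·f  emit P0@[5:5]
[6] read 'b'  n1⇒n0 ·f
[7] read 'a'  n0⇒n1  emit P0@[7:7]
[8] read 'c'  n1⇒n2 ·f
[9] read 'c'  n2⇒n3  emit P1@[8:9]
[10] read 'c'  n3⇒n3 ·f  emit P1@[9:10]
[11] read 'a'  n3⇒n1 ·f  emit P0@[11:11]
[12] read 'c'  n1⇒n2 ·f
[13] read 'c'  n2⇒n3  emit P1@[12:13]
[14] read 'c'  n3⇒n3 ·f  emit P1@[13:14]
[15] read 'a'  n3⇒n1 ·f  emit P0@[15:15]
[16] read 'a'  n1⇒n1 ·f  emit P0@[16:16]
[17] read 'a'  n1⇒n1 ·f  emit P0@[17:17]
[18] read 'c'  n1⇒n2 ·f
[19] read 'b'  n2⇒n0 ·f
[20] read 'c'  n0⇒n2
[21] read 'b'  n2⇒n0 ·f
[22] read 'a'  n0⇒n1  emit P0@[22:22]
[23] read 'a'  n1⇒n1 ·f  emit P0@[23:23]
[24] read 'a'  n1⇒n1 ·f  emit P0@[24:24]
[25] read 'c'  n1⇒n2 ·f
[26] read 'c'  n2⇒n3  emit P1@[25:26]
[27] read 'b'  n3⇒n0 ·f
[28] read 'c'  n0⇒n2
[29] read 'a'  n2⇒n1 ·f  emit P0@[29:29]
[30] read 'c'  n1⇒n2 ·f
[31] read 'c'  n2⇒n3  emit P1@[30:31]
[32] read 'c'  n3⇒n3 ·f  emit P1@[31:32]
[33] read 'c'  n3⇒n3 ·f  emit P1@[32:33]
[34] read 'c'  n3⇒n3 ·f  emit P1@[33:34]
[35] read 'a'  n3⇒n1 ·f  emit P0@[35:35]
[36] read 'b'  n1⇒n0 ·f
[37] read 'b'  n0⇒n0
[38] read 'c'  n0⇒n2
[39] read 'c'  n2⇒n3  emit P1@[38:39]
[40] read 'b'  n3⇒n0 ·f
[41] read 'c'  n0⇒n2
[42] read 'c'  n2⇒n3  emit P1@[41:42]
[43] read 'c'  n3⇒n3 ·f  emit P1@[42:43]
[44] read 'a'  n3⇒n1 ·f  emit P0@[44:44]
[45] read 'c'  n1⇒n2 ·f
[46] read 'c'  n2⇒n3  emit P1@[45:46]
[47] read 'a'  n3⇒n1 ·f  emit P0@[47:47]
[48] read 'a'  n1⇒n1 ·f  emit P0@[48:48]
[49] read 'b'  n1⇒n0 ·f
[50] read 'b'  n0⇒n0
[51] read 'a'  n0⇒n1  emit P0@[51:51]
[52] read 'c'  n1⇒n2 ·f
[53] read 'c'  n2⇒n3  emit P1@[52:53]
[54] read 'c'  n3⇒n3 ·f  emit P1@[53:54]
[55] read 'b'  n3⇒n0 ·f
[56] read 'c'  n0⇒n2
[57] read 'c'  n2⇒n3  emit P1@[56:57]
[58] read 'c'  n3⇒n3 ·f  emit P1@[57:58]
[59] read 'c'  n3⇒n3 ·f  emit P1@[58:59]
[60] read 'b'  n3⇒n0 ·f
[61] read 'c'  n0⇒n2
[62] read 'c'  n2⇒n3  emit P1@[61:62]
[63] read 'b'  n3⇒n0 ·f
[64] read 'a'  n0⇒n1  emit P0@[64:64]

Matches: [[1,1],[2,0],[3,0],[4,0],[5,0],[7,0],[9,1],[10,1],[11,0],[13,1],[14,1],[15,0],[16,0],[17,0],[22,0],[23,0],[24,0],[26,1],[29,0],[31,1],[32,1],[33,1],[34,1],[35,0],[39,1],[42,1],[43,1],[44,0],[46,1],[47,0],[48,0],[51,0],[53,1],[54,1],[57,1],[58,1],[59,1],[62,1],[64,0]]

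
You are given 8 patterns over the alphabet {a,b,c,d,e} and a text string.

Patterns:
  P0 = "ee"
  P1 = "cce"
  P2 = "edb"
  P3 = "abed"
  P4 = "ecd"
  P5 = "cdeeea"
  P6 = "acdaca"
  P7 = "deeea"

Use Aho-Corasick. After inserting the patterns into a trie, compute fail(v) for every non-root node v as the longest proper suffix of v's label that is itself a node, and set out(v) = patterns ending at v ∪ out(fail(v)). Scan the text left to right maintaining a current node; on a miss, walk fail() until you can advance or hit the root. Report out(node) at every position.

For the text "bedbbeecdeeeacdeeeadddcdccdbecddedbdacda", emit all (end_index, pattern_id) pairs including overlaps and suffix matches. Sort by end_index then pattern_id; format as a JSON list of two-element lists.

Build:
Trie (insert patterns):
  0='ε' goto a→8 c→3 d→24 e→1
  1='e' goto c→12 d→6 e→2
  2='ee' goto ·  [P0 ends]
  3='c' goto c→4 d→14
  4='cc' goto e→5
  5='cce' goto ·  [P1 ends]
  6='ed' goto b→7
  7='edb' goto ·  [P2 ends]
  8='a' goto b→9 c→19
  9='ab' goto e→10
  10='abe' goto d→11
  11='abed' goto ·  [P3 ends]
  12='ec' goto d→13
  13='ecd' goto ·  [P4 ends]
  14='cd' goto e→15
  15='cde' goto e→16
  16='cdee' goto e→17
  17='cdeee' goto a→18
  18='cdeeea' goto ·  [P5 ends]
  19='ac' goto d→20
  20='acd' goto a→21
  21='acda' goto c→22
  22='acdac' goto a→23
  23='acdaca' goto ·  [P6 ends]
  24='d' goto e→25
  25='de' goto e→26
  26='dee' goto e→27
  27='deee' goto a→28
  28='deeea' goto ·  [P7 ends]

Failure links (BFS by depth):
  n1('e'): parent n0 fail=0; on 'e' 0 → fail=0;  out ∅∪∅=∅
  n3('c'): parent n0 fail=0; on 'c' 0 → fail=0;  out ∅∪∅=∅
  n8('a'): parent n0 fail=0; on 'a' 0 → fail=0;  out ∅∪∅=∅
  n24('d'): parent n0 fail=0; on 'd' 0 → fail=0;  out ∅∪∅=∅
  n2('ee'): parent n1 fail=0; on 'e' 0 → fail=1;  out {0}∪∅={0}
  n4('cc'): parent n3 fail=0; on 'c' 0 → fail=3;  out ∅∪∅=∅
  n6('ed'): parent n1 fail=0; on 'd' 0 → fail=24;  out ∅∪∅=∅
  n9('ab'): parent n8 fail=0; on 'b' 0 → fail=0;  out ∅∪∅=∅
  n12('ec'): parent n1 fail=0; on 'c' 0 → fail=3;  out ∅∪∅=∅
  n14('cd'): parent n3 fail=0; on 'd' 0 → fail=24;  out ∅∪∅=∅
  n19('ac'): parent n8 fail=0; on 'c' 0 → fail=3;  out ∅∪∅=∅
  n25('de'): parent n24 fail=0; on 'e' 0 → fail=1;  out ∅∪∅=∅
  n5('cce'): parent n4 fail=3; on 'e' 3→0 → fail=1;  out {1}∪∅={1}
  n7('edb'): parent n6 fail=24; on 'b' 24→0 → fail=0;  out {2}∪∅={2}
  n10('abe'): parent n9 fail=0; on 'e' 0 → fail=1;  out ∅∪∅=∅
  n13('ecd'): parent n12 fail=3; on 'd' 3 → fail=14;  out {4}∪∅={4}
  n15('cde'): parent n14 fail=24; on 'e' 24 → fail=25;  out ∅∪∅=∅
  n20('acd'): parent n19 fail=3; on 'd' 3 → fail=14;  out ∅∪∅=∅
  n26('dee'): parent n25 fail=1; on 'e' 1 → fail=2;  out ∅∪{0}={0}
  n11('abed'): parent n10 fail=1; on 'd' 1 → fail=6;  out {3}∪∅={3}
  n16('cdee'): parent n15 fail=25; on 'e' 25 → fail=26;  out ∅∪{0}={0}
  n21('acda'): parent n20 fail=14; on 'a' 14→24→0 → fail=8;  out ∅∪∅=∅
  n27('deee'): parent n26 fail=2; on 'e' 2→1 → fail=2;  out ∅∪{0}={0}
  n17('cdeee'): parent n16 fail=26; on 'e' 26 → fail=27;  out ∅∪{0}={0}
  n22('acdac'): parent n21 fail=8; on 'c' 8 → fail=19;  out ∅∪∅=∅
  n28('deeea'): parent n27 fail=2; on 'a' 2→1→0 → fail=8;  out {7}∪∅={7}
  n18('cdeeea'): parent n17 fail=27; on 'a' 27 → fail=28;  out {5}∪{7}={5,7}
  n23('acdaca'): parent n22 fail=19; on 'a' 19→3→0 → fail=8;  out {6}∪∅={6}

Run:
[0] read 'b'  n0⇒n0
[1] read 'e'  n0⇒n1
[2] read 'd'  n1⇒n6
[3] read 'b'  n6⇒n7  emit P2@[1:3]
[4] read 'b'  n7⇒n0 (via fail)
[5] read 'e'  n0⇒n1
[6] read 'e'  n1⇒n2  emit P0@[5:6]
[7] read 'c'  n2⇒n12 (via fail)
[8] read 'd'  n12⇒n13  emit P4@[6:8]
[9] read 'e'  n13⇒n15 (via fail)
[10] read 'e'  n15⇒n16  emit P0@[9:10]
[11] read 'e'  n16⇒n17  emit P0@[10:11]
[12] read 'a'  n17⇒n18  emit P5@[7:12],P7@[8:12]
[13] read 'c'  n18⇒n19 (via fail)
[14] read 'd'  n19⇒n20
[15] read 'e'  n20⇒n15 (via fail)
[16] read 'e'  n15⇒n16  emit P0@[15:16]
[17] read 'e'  n16⇒n17  emit P0@[16:17]
[18] read 'a'  n17⇒n18  emit P5@[13:18],P7@[14:18]
[19] read 'd'  n18⇒n24 (via fail)
[20] read 'd'  n24⇒n24 (via fail)
[21] read 'd'  n24⇒n24 (via fail)
[22] read 'c'  n24⇒n3 (via fail)
[23] read 'd'  n3⇒n14
[24] read 'c'  n14⇒n3 (via fail)
[25] read 'c'  n3⇒n4
[26] read 'd'  n4⇒n14 (via fail)
[27] read 'b'  n14⇒n0 (via fail)
[28] read 'e'  n0⇒n1
[29] read 'c'  n1⇒n12
[30] read 'd'  n12⇒n13  emit P4@[28:30]
[31] read 'd'  n13⇒n24 (via fail)
[32] read 'e'  n24⇒n25
[33] read 'd'  n25⇒n6 (via fail)
[34] read 'b'  n6⇒n7  emit P2@[32:34]
[35] read 'd'  n7⇒n24 (via fail)
[36] read 'a'  n24⇒n8 (via fail)
[37] read 'c'  n8⇒n19
[38] read 'd'  n19⇒n20
[39] read 'a'  n20⇒n21

Matches: [[3,2],[6,0],[8,4],[10,0],[11,0],[12,5],[12,7],[16,0],[17,0],[18,5],[18,7],[30,4],[34,2]]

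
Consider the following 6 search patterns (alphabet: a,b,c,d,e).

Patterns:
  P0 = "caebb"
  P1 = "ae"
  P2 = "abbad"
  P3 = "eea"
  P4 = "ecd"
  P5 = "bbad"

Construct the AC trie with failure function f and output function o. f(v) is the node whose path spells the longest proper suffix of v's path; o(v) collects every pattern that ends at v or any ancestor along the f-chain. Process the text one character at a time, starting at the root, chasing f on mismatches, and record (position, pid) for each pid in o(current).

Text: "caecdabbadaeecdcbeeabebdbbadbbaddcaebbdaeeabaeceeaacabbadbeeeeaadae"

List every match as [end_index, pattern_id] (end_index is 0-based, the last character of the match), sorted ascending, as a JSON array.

Construct AC machine:
Trie nodes:
  n0 'ε': a→6 b→17 c→1 e→12
  n1 'c': a→2
  n2 'ca': e→3
  n3 'cae': b→4
  n4 'caeb': b→5
  n5 'caebb': ·  [P0 ends]
  n6 'a': b→8 e→7
  n7 'ae': ·  [P1 ends]
  n8 'ab': b→9
  n9 'abb': a→10
  n10 'abba': d→11
  n11 'abbad': ·  [P2 ends]
  n12 'e': c→15 e→13
  n13 'ee': a→14
  n14 'eea': ·  [P3 ends]
  n15 'ec': d→16
  n16 'ecd': ·  [P4 ends]
  n17 'b': b→18
  n18 'bb': a→19
  n19 'bba': d→20
  n20 'bbad': ·  [P5 ends]

BFS fail/out derivation:
  fail(1) 'c': from fail(0)=0 chase 'c': 0 ⇒ 0;  out=∅∪out(0)=∅
  fail(6) 'a': from fail(0)=0 chase 'a': 0 ⇒ 0;  out=∅∪out(0)=∅
  fail(12) 'e': from fail(0)=0 chase 'e': 0 ⇒ 0;  out=∅∪out(0)=∅
  fail(17) 'b': from fail(0)=0 chase 'b': 0 ⇒ 0;  out=∅∪out(0)=∅
  fail(2) 'ca': from fail(1)=0 chase 'a': 0 ⇒ 6;  out=∅∪out(6)=∅
  fail(7) 'ae': from fail(6)=0 chase 'e': 0 ⇒ 12;  out={1}∪out(12)={1}
  fail(8) 'ab': from fail(6)=0 chase 'b': 0 ⇒ 17;  out=∅∪out(17)=∅
  fail(13) 'ee': from fail(12)=0 chase 'e': 0 ⇒ 12;  out=∅∪out(12)=∅
  fail(15) 'ec': from fail(12)=0 chase 'c': 0 ⇒ 1;  out=∅∪out(1)=∅
  fail(18) 'bb': from fail(17)=0 chase 'b': 0 ⇒ 17;  out=∅∪out(17)=∅
  fail(3) 'cae': from fail(2)=6 chase 'e': 6 ⇒ 7;  out=∅∪out(7)={1}
  fail(9) 'abb': from fail(8)=17 chase 'b': 17 ⇒ 18;  out=∅∪out(18)=∅
  fail(14) 'eea': from fail(13)=12 chase 'a': 12→0 ⇒ 6;  out={3}∪out(6)={3}
  fail(16) 'ecd': from fail(15)=1 chase 'd': 1→0 ⇒ 0;  out={4}∪out(0)={4}
  fail(19) 'bba': from fail(18)=17 chase 'a': 17→0 ⇒ 6;  out=∅∪out(6)=∅
  fail(4) 'caeb': from fail(3)=7 chase 'b': 7→12→0 ⇒ 17;  out=∅∪out(17)=∅
  fail(10) 'abba': from fail(9)=18 chase 'a': 18 ⇒ 19;  out=∅∪out(19)=∅
  fail(20) 'bbad': from fail(19)=6 chase 'd': 6→0 ⇒ 0;  out={5}∪out(0)={5}
  fail(5) 'caebb': from fail(4)=17 chase 'b': 17 ⇒ 18;  out={0}∪out(18)={0}
  fail(11) 'abbad': from fail(10)=19 chase 'd': 19 ⇒ 20;  out={2}∪out(20)={2,5}

Scan:
i=0 'c': node 0→1
i=1 'a': node 1→2
i=2 'e': node 2→3  ** P1@[1:2]
i=3 'c': node 3→15 (via fail)
i=4 'd': node 15→16  ** P4@[2:4]
i=5 'a': node 16→6 (via fail)
i=6 'b': node 6→8
i=7 'b': node 8→9
i=8 'a': node 9→10
i=9 'd': node 10→11  ** P2@[5:9],P5@[6:9]
i=10 'a': node 11→6 (via fail)
i=11 'e': node 6→7  ** P1@[10:11]
i=12 'e': node 7→13 (via fail)
i=13 'c': node 13→15 (via fail)
i=14 'd': node 15→16  ** P4@[12:14]
i=15 'c': node 16→1 (via fail)
i=16 'b': node 1→17 (via fail)
i=17 'e': node 17→12 (via fail)
i=18 'e': node 12→13
i=19 'a': node 13→14  ** P3@[17:19]
i=20 'b': node 14→8 (via fail)
i=21 'e': node 8→12 (via fail)
i=22 'b': node 12→17 (via fail)
i=23 'd': node 17→0 (via fail)
i=24 'b': node 0→17
i=25 'b': node 17→18
i=26 'a': node 18→19
i=27 'd': node 19→20  ** P5@[24:27]
i=28 'b': node 20→17 (via fail)
i=29 'b': node 17→18
i=30 'a': node 18→19
i=31 'd': node 19→20  ** P5@[28:31]
i=32 'd': node 20→0 (via fail)
i=33 'c': node 0→1
i=34 'a': node 1→2
i=35 'e': node 2→3  ** P1@[34:35]
i=36 'b': node 3→4
i=37 'b': node 4→5  ** P0@[33:37]
i=38 'd': node 5→0 (via fail)
i=39 'a': node 0→6
i=40 'e': node 6→7  ** P1@[39:40]
i=41 'e': node 7→13 (via fail)
i=42 'a': node 13→14  ** P3@[40:42]
i=43 'b': node 14→8 (via fail)
i=44 'a': node 8→6 (via fail)
i=45 'e': node 6→7  ** P1@[44:45]
i=46 'c': node 7→15 (via fail)
i=47 'e': node 15→12 (via fail)
i=48 'e': node 12→13
i=49 'a': node 13→14  ** P3@[47:49]
i=50 'a': node 14→6 (via fail)
i=51 'c': node 6→1 (via fail)
i=52 'a': node 1→2
i=53 'b': node 2→8 (via fail)
i=54 'b': node 8→9
i=55 'a': node 9→10
i=56 'd': node 10→11  ** P2@[52:56],P5@[53:56]
i=57 'b': node 11→17 (via fail)
i=58 'e': node 17→12 (via fail)
i=59 'e': node 12→13
i=60 'e': node 13→13 (via fail)
i=61 'e': node 13→13 (via fail)
i=62 'a': node 13→14  ** P3@[60:62]
i=63 'a': node 14→6 (via fail)
i=64 'd': node 6→0 (via fail)
i=65 'a': node 0→6
i=66 'e': node 6→7  ** P1@[65:66]

All matches (sorted): [[2,1],[4,4],[9,2],[9,5],[11,1],[14,4],[19,3],[27,5],[31,5],[35,1],[37,0],[40,1],[42,3],[45,1],[49,3],[56,2],[56,5],[62,3],[66,1]]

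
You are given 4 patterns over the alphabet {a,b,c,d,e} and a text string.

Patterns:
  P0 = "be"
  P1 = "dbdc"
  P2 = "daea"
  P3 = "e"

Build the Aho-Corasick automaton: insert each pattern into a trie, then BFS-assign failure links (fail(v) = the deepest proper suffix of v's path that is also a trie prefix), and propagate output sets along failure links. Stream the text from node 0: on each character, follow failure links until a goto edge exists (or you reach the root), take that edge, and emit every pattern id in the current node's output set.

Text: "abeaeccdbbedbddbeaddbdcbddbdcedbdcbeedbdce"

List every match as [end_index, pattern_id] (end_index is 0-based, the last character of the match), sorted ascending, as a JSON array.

Build automaton:
Trie nodes:
  0='ε' goto b→1 d→3 e→10
  1='b' goto e→2
  2='be' goto ·  [P0 ends]
  3='d' goto a→7 b→4
  4='db' goto d→5
  5='dbd' goto c→6
  6='dbdc' goto ·  [P1 ends]
  7='da' goto e→8
  8='dae' goto a→9
  9='daea' goto ·  [P2 ends]
  10='e' goto ·  [P3 ends]

Failure links (BFS by depth):
  fail(1) 'b': from fail(0)=0 chase 'b': 0 ⇒ 0;  out=∅∪out(0)=∅
  fail(3) 'd': from fail(0)=0 chase 'd': 0 ⇒ 0;  out=∅∪out(0)=∅
  fail(10) 'e': from fail(0)=0 chase 'e': 0 ⇒ 0;  out={3}∪out(0)={3}
  fail(2) 'be': from fail(1)=0 chase 'e': 0 ⇒ 10;  out={0}∪out(10)={0,3}
  fail(4) 'db': from fail(3)=0 chase 'b': 0 ⇒ 1;  out=∅∪out(1)=∅
  fail(7) 'da': from fail(3)=0 chase 'a': 0 ⇒ 0;  out=∅∪out(0)=∅
  fail(5) 'dbd': from fail(4)=1 chase 'd': 1→0 ⇒ 3;  out=∅∪out(3)=∅
  fail(8) 'dae': from fail(7)=0 chase 'e': 0 ⇒ 10;  out=∅∪out(10)={3}
  fail(6) 'dbdc': from fail(5)=3 chase 'c': 3→0 ⇒ 0;  out={1}∪out(0)={1}
  fail(9) 'daea': from fail(8)=10 chase 'a': 10→0 ⇒ 0;  out={2}∪out(0)={2}

Text stream:
pos 0 'a': at 0
pos 1 'b': at 1
pos 2 'e': at 2  ** P0@[1:2],P3@[2:2]
pos 3 'a': at 0 ·f
pos 4 'e': at 10  ** P3@[4:4]
pos 5 'c': at 0 ·f
pos 6 'c': at 0
pos 7 'd': at 3
pos 8 'b': at 4
pos 9 'b': at 1 ·f
pos 10 'e': at 2  ** P0@[9:10],P3@[10:10]
pos 11 'd': at 3 ·f
pos 12 'b': at 4
pos 13 'd': at 5
pos 14 'd': at 3 ·f
pos 15 'b': at 4
pos 16 'e': at 2 ·f  ** P0@[15:16],P3@[16:16]
pos 17 'a': at 0 ·f
pos 18 'd': at 3
pos 19 'd': at 3 ·f
pos 20 'b': at 4
pos 21 'd': at 5
pos 22 'c': at 6  ** P1@[19:22]
pos 23 'b': at 1 ·f
pos 24 'd': at 3 ·f
pos 25 'd': at 3 ·f
pos 26 'b': at 4
pos 27 'd': at 5
pos 28 'c': at 6  ** P1@[25:28]
pos 29 'e': at 10 ·f  ** P3@[29:29]
pos 30 'd': at 3 ·f
pos 31 'b': at 4
pos 32 'd': at 5
pos 33 'c': at 6  ** P1@[30:33]
pos 34 'b': at 1 ·f
pos 35 'e': at 2  ** P0@[34:35],P3@[35:35]
pos 36 'e': at 10 ·f  ** P3@[36:36]
pos 37 'd': at 3 ·f
pos 38 'b': at 4
pos 39 'd': at 5
pos 40 'c': at 6  ** P1@[37:40]
pos 41 'e': at 10 ·f  ** P3@[41:41]

All matches (sorted): [[2,0],[2,3],[4,3],[10,0],[10,3],[16,0],[16,3],[22,1],[28,1],[29,3],[33,1],[35,0],[35,3],[36,3],[40,1],[41,3]]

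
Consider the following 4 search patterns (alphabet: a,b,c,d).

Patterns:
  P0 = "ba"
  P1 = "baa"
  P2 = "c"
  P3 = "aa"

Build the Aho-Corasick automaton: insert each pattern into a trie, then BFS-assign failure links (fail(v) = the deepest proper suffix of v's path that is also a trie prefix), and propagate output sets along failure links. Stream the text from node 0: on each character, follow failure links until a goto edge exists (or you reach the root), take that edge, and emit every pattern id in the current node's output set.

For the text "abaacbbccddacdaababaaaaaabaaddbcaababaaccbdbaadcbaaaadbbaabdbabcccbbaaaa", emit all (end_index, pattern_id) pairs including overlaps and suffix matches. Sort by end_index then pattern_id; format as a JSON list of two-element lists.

Construct AC machine:
Trie nodes:
  n0 'ε': a→5 b→1 c→4
  n1 'b': a→2
  n2 'ba': a→3  ←P0
  n3 'baa': ·  ←P1
  n4 'c': ·  ←P2
  n5 'a': a→6
  n6 'aa': ·  ←P3

BFS fail/out derivation:
  fail(1) 'b': from fail(0)=0 chase 'b': 0 ⇒ 0;  out=∅∪out(0)=∅
  fail(4) 'c': from fail(0)=0 chase 'c': 0 ⇒ 0;  out={2}∪out(0)={2}
  fail(5) 'a': from fail(0)=0 chase 'a': 0 ⇒ 0;  out=∅∪out(0)=∅
  fail(2) 'ba': from fail(1)=0 chase 'a': 0 ⇒ 5;  out={0}∪out(5)={0}
  fail(6) 'aa': from fail(5)=0 chase 'a': 0 ⇒ 5;  out={3}∪out(5)={3}
  fail(3) 'baa': from fail(2)=5 chase 'a': 5 ⇒ 6;  out={1}∪out(6)={1,3}

Run:
pos 0 'a': at 5
pos 1 'b': at 1 (fail-walked)
pos 2 'a': at 2  ** P0@[1:2]
pos 3 'a': at 3  ** P1@[1:3],P3@[2:3]
pos 4 'c': at 4 (fail-walked)  ** P2@[4:4]
pos 5 'b': at 1 (fail-walked)
pos 6 'b': at 1 (fail-walked)
pos 7 'c': at 4 (fail-walked)  ** P2@[7:7]
pos 8 'c': at 4 (fail-walked)  ** P2@[8:8]
pos 9 'd': at 0 (fail-walked)
pos 10 'd': at 0
pos 11 'a': at 5
pos 12 'c': at 4 (fail-walked)  ** P2@[12:12]
pos 13 'd': at 0 (fail-walked)
pos 14 'a': at 5
pos 15 'a': at 6  ** P3@[14:15]
pos 16 'b': at 1 (fail-walked)
pos 17 'a': at 2  ** P0@[16:17]
pos 18 'b': at 1 (fail-walked)
pos 19 'a': at 2  ** P0@[18:19]
pos 20 'a': at 3  ** P1@[18:20],P3@[19:20]
pos 21 'a': at 6 (fail-walked)  ** P3@[20:21]
pos 22 'a': at 6 (fail-walked)  ** P3@[21:22]
pos 23 'a': at 6 (fail-walked)  ** P3@[22:23]
pos 24 'a': at 6 (fail-walked)  ** P3@[23:24]
pos 25 'b': at 1 (fail-walked)
pos 26 'a': at 2  ** P0@[25:26]
pos 27 'a': at 3  ** P1@[25:27],P3@[26:27]
pos 28 'd': at 0 (fail-walked)
pos 29 'd': at 0
pos 30 'b': at 1
pos 31 'c': at 4 (fail-walked)  ** P2@[31:31]
pos 32 'a': at 5 (fail-walked)
pos 33 'a': at 6  ** P3@[32:33]
pos 34 'b': at 1 (fail-walked)
pos 35 'a': at 2  ** P0@[34:35]
pos 36 'b': at 1 (fail-walked)
pos 37 'a': at 2  ** P0@[36:37]
pos 38 'a': at 3  ** P1@[36:38],P3@[37:38]
pos 39 'c': at 4 (fail-walked)  ** P2@[39:39]
pos 40 'c': at 4 (fail-walked)  ** P2@[40:40]
pos 41 'b': at 1 (fail-walked)
pos 42 'd': at 0 (fail-walked)
pos 43 'b': at 1
pos 44 'a': at 2  ** P0@[43:44]
pos 45 'a': at 3  ** P1@[43:45],P3@[44:45]
pos 46 'd': at 0 (fail-walked)
pos 47 'c': at 4  ** P2@[47:47]
pos 48 'b': at 1 (fail-walked)
pos 49 'a': at 2  ** P0@[48:49]
pos 50 'a': at 3  ** P1@[48:50],P3@[49:50]
pos 51 'a': at 6 (fail-walked)  ** P3@[50:51]
pos 52 'a': at 6 (fail-walked)  ** P3@[51:52]
pos 53 'd': at 0 (fail-walked)
pos 54 'b': at 1
pos 55 'b': at 1 (fail-walked)
pos 56 'a': at 2  ** P0@[55:56]
pos 57 'a': at 3  ** P1@[55:57],P3@[56:57]
pos 58 'b': at 1 (fail-walked)
pos 59 'd': at 0 (fail-walked)
pos 60 'b': at 1
pos 61 'a': at 2  ** P0@[60:61]
pos 62 'b': at 1 (fail-walked)
pos 63 'c': at 4 (fail-walked)  ** P2@[63:63]
pos 64 'c': at 4 (fail-walked)  ** P2@[64:64]
pos 65 'c': at 4 (fail-walked)  ** P2@[65:65]
pos 66 'b': at 1 (fail-walked)
pos 67 'b': at 1 (fail-walked)
pos 68 'a': at 2  ** P0@[67:68]
pos 69 'a': at 3  ** P1@[67:69],P3@[68:69]
pos 70 'a': at 6 (fail-walked)  ** P3@[69:70]
pos 71 'a': at 6 (fail-walked)  ** P3@[70:71]

Matches: [[2,0],[3,1],[3,3],[4,2],[7,2],[8,2],[12,2],[15,3],[17,0],[19,0],[20,1],[20,3],[21,3],[22,3],[23,3],[24,3],[26,0],[27,1],[27,3],[31,2],[33,3],[35,0],[37,0],[38,1],[38,3],[39,2],[40,2],[44,0],[45,1],[45,3],[47,2],[49,0],[50,1],[50,3],[51,3],[52,3],[56,0],[57,1],[57,3],[61,0],[63,2],[64,2],[65,2],[68,0],[69,1],[69,3],[70,3],[71,3]]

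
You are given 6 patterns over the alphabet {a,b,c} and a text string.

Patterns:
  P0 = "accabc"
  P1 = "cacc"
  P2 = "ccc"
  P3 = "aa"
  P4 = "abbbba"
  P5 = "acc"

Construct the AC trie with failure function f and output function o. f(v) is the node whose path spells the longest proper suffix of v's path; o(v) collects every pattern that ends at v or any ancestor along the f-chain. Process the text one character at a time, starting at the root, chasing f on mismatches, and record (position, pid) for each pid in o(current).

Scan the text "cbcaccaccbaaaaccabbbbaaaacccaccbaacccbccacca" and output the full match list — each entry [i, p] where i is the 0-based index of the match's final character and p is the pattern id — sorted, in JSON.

Construct AC machine:
Trie nodes:
  0='ε' goto a→1 c→7
  1='a' goto a→13 b→14 c→2
  2='ac' goto c→3
  3='acc' goto a→4  ←P5
  4='acca' goto b→5
  5='accab' goto c→6
  6='accabc' goto ·  ←P0
  7='c' goto a→8 c→11
  8='ca' goto c→9
  9='cac' goto c→10
  10='cacc' goto ·  ←P1
  11='cc' goto c→12
  12='ccc' goto ·  ←P2
  13='aa' goto ·  ←P3
  14='ab' goto b→15
  15='abb' goto b→16
  16='abbb' goto b→17
  17='abbbb' goto a→18
  18='abbbba' goto ·  ←P4

Failure links (BFS by depth):
  fail(1) 'a': from fail(0)=0 chase 'a': 0 ⇒ 0;  out=∅∪out(0)=∅
  fail(7) 'c': from fail(0)=0 chase 'c': 0 ⇒ 0;  out=∅∪out(0)=∅
  fail(2) 'ac': from fail(1)=0 chase 'c': 0 ⇒ 7;  out=∅∪out(7)=∅
  fail(8) 'ca': from fail(7)=0 chase 'a': 0 ⇒ 1;  out=∅∪out(1)=∅
  fail(11) 'cc': from fail(7)=0 chase 'c': 0 ⇒ 7;  out=∅∪out(7)=∅
  fail(13) 'aa': from fail(1)=0 chase 'a': 0 ⇒ 1;  out={3}∪out(1)={3}
  fail(14) 'ab': from fail(1)=0 chase 'b': 0 ⇒ 0;  out=∅∪out(0)=∅
  fail(3) 'acc': from fail(2)=7 chase 'c': 7 ⇒ 11;  out={5}∪out(11)={5}
  fail(9) 'cac': from fail(8)=1 chase 'c': 1 ⇒ 2;  out=∅∪out(2)=∅
  fail(12) 'ccc': from fail(11)=7 chase 'c': 7 ⇒ 11;  out={2}∪out(11)={2}
  fail(15) 'abb': from fail(14)=0 chase 'b': 0 ⇒ 0;  out=∅∪out(0)=∅
  fail(4) 'acca': from fail(3)=11 chase 'a': 11→7 ⇒ 8;  out=∅∪out(8)=∅
  fail(10) 'cacc': from fail(9)=2 chase 'c': 2 ⇒ 3;  out={1}∪out(3)={1,5}
  fail(16) 'abbb': from fail(15)=0 chase 'b': 0 ⇒ 0;  out=∅∪out(0)=∅
  fail(5) 'accab': from fail(4)=8 chase 'b': 8→1 ⇒ 14;  out=∅∪out(14)=∅
  fail(17) 'abbbb': from fail(16)=0 chase 'b': 0 ⇒ 0;  out=∅∪out(0)=∅
  fail(6) 'accabc': from fail(5)=14 chase 'c': 14→0 ⇒ 7;  out={0}∪out(7)={0}
  fail(18) 'abbbba': from fail(17)=0 chase 'a': 0 ⇒ 1;  out={4}∪out(1)={4}

Text stream:
pos 0 'c': at 7
pos 1 'b': at 0 (fail-walked)
pos 2 'c': at 7
pos 3 'a': at 8
pos 4 'c': at 9
pos 5 'c': at 10  emit P1@[2:5],P5@[3:5]
pos 6 'a': at 4 (fail-walked)
pos 7 'c': at 9 (fail-walked)
pos 8 'c': at 10  emit P1@[5:8],P5@[6:8]
pos 9 'b': at 0 (fail-walked)
pos 10 'a': at 1
pos 11 'a': at 13  emit P3@[10:11]
pos 12 'a': at 13 (fail-walked)  emit P3@[11:12]
pos 13 'a': at 13 (fail-walked)  emit P3@[12:13]
pos 14 'c': at 2 (fail-walked)
pos 15 'c': at 3  emit P5@[13:15]
pos 16 'a': at 4
pos 17 'b': at 5
pos 18 'b': at 15 (fail-walked)
pos 19 'b': at 16
pos 20 'b': at 17
pos 21 'a': at 18  emit P4@[16:21]
pos 22 'a': at 13 (fail-walked)  emit P3@[21:22]
pos 23 'a': at 13 (fail-walked)  emit P3@[22:23]
pos 24 'a': at 13 (fail-walked)  emit P3@[23:24]
pos 25 'c': at 2 (fail-walked)
pos 26 'c': at 3  emit P5@[24:26]
pos 27 'c': at 12 (fail-walked)  emit P2@[25:27]
pos 28 'a': at 8 (fail-walked)
pos 29 'c': at 9
pos 30 'c': at 10  emit P1@[27:30],P5@[28:30]
pos 31 'b': at 0 (fail-walked)
pos 32 'a': at 1
pos 33 'a': at 13  emit P3@[32:33]
pos 34 'c': at 2 (fail-walked)
pos 35 'c': at 3  emit P5@[33:35]
pos 36 'c': at 12 (fail-walked)  emit P2@[34:36]
pos 37 'b': at 0 (fail-walked)
pos 38 'c': at 7
pos 39 'c': at 11
pos 40 'a': at 8 (fail-walked)
pos 41 'c': at 9
pos 42 'c': at 10  emit P1@[39:42],P5@[40:42]
pos 43 'a': at 4 (fail-walked)

Matches: [[5,1],[5,5],[8,1],[8,5],[11,3],[12,3],[13,3],[15,5],[21,4],[22,3],[23,3],[24,3],[26,5],[27,2],[30,1],[30,5],[33,3],[35,5],[36,2],[42,1],[42,5]]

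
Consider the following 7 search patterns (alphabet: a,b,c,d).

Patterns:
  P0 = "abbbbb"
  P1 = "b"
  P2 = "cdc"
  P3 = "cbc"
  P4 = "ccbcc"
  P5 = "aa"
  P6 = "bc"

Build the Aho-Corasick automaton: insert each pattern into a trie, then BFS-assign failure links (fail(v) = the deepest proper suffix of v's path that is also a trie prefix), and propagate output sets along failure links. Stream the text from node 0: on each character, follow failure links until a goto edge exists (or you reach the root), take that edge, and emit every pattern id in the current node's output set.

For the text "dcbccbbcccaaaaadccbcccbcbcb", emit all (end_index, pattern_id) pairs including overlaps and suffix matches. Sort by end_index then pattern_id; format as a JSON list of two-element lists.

Build automaton:
Trie nodes:
  n0 'ε': a→1 b→7 c→8
  n1 'a': a→17 b→2
  n2 'ab': b→3
  n3 'abb': b→4
  n4 'abbb': b→5
  n5 'abbbb': b→6
  n6 'abbbbb': ·  ←P0
  n7 'b': c→18  ←P1
  n8 'c': b→11 c→13 d→9
  n9 'cd': c→10
  n10 'cdc': ·  ←P2
  n11 'cb': c→12
  n12 'cbc': ·  ←P3
  n13 'cc': b→14
  n14 'ccb': c→15
  n15 'ccbc': c→16
  n16 'ccbcc': ·  ←P4
  n17 'aa': ·  ←P5
  n18 'bc': ·  ←P6

Failure links (BFS by depth):
  n1('a'): parent n0 fail=0; on 'a' 0 → fail=0;  out ∅∪∅=∅
  n7('b'): parent n0 fail=0; on 'b' 0 → fail=0;  out {1}∪∅={1}
  n8('c'): parent n0 fail=0; on 'c' 0 → fail=0;  out ∅∪∅=∅
  n2('ab'): parent n1 fail=0; on 'b' 0 → fail=7;  out ∅∪{1}={1}
  n9('cd'): parent n8 fail=0; on 'd' 0 → fail=0;  out ∅∪∅=∅
  n11('cb'): parent n8 fail=0; on 'b' 0 → fail=7;  out ∅∪{1}={1}
  n13('cc'): parent n8 fail=0; on 'c' 0 → fail=8;  out ∅∪∅=∅
  n17('aa'): parent n1 fail=0; on 'a' 0 → fail=1;  out {5}∪∅={5}
  n18('bc'): parent n7 fail=0; on 'c' 0 → fail=8;  out {6}∪∅={6}
  n3('abb'): parent n2 fail=7; on 'b' 7→0 → fail=7;  out ∅∪{1}={1}
  n10('cdc'): parent n9 fail=0; on 'c' 0 → fail=8;  out {2}∪∅={2}
  n12('cbc'): parent n11 fail=7; on 'c' 7 → fail=18;  out {3}∪{6}={3,6}
  n14('ccb'): parent n13 fail=8; on 'b' 8 → fail=11;  out ∅∪{1}={1}
  n4('abbb'): parent n3 fail=7; on 'b' 7→0 → fail=7;  out ∅∪{1}={1}
  n15('ccbc'): parent n14 fail=11; on 'c' 11 → fail=12;  out ∅∪{3,6}={3,6}
  n5('abbbb'): parent n4 fail=7; on 'b' 7→0 → fail=7;  out ∅∪{1}={1}
  n16('ccbcc'): parent n15 fail=12; on 'c' 12→18→8 → fail=13;  out {4}∪∅={4}
  n6('abbbbb'): parent n5 fail=7; on 'b' 7→0 → fail=7;  out {0}∪{1}={0,1}

Run:
i=0 'd': node 0→0
i=1 'c': node 0→8
i=2 'b': node 8→11  ** P1@[2:2]
i=3 'c': node 11→12  ** P3@[1:3],P6@[2:3]
i=4 'c': node 12→13 ·f
i=5 'b': node 13→14  ** P1@[5:5]
i=6 'b': node 14→7 ·f  ** P1@[6:6]
i=7 'c': node 7→18  ** P6@[6:7]
i=8 'c': node 18→13 ·f
i=9 'c': node 13→13 ·f
i=10 'a': node 13→1 ·f
i=11 'a': node 1→17  ** P5@[10:11]
i=12 'a': node 17→17 ·f  ** P5@[11:12]
i=13 'a': node 17→17 ·f  ** P5@[12:13]
i=14 'a': node 17→17 ·f  ** P5@[13:14]
i=15 'd': node 17→0 ·f
i=16 'c': node 0→8
i=17 'c': node 8→13
i=18 'b': node 13→14  ** P1@[18:18]
i=19 'c': node 14→15  ** P3@[17:19],P6@[18:19]
i=20 'c': node 15→16  ** P4@[16:20]
i=21 'c': node 16→13 ·f
i=22 'b': node 13→14  ** P1@[22:22]
i=23 'c': node 14→15  ** P3@[21:23],P6@[22:23]
i=24 'b': node 15→11 ·f  ** P1@[24:24]
i=25 'c': node 11→12  ** P3@[23:25],P6@[24:25]
i=26 'b': node 12→11 ·f  ** P1@[26:26]

Matches: [[2,1],[3,3],[3,6],[5,1],[6,1],[7,6],[11,5],[12,5],[13,5],[14,5],[18,1],[19,3],[19,6],[20,4],[22,1],[23,3],[23,6],[24,1],[25,3],[25,6],[26,1]]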